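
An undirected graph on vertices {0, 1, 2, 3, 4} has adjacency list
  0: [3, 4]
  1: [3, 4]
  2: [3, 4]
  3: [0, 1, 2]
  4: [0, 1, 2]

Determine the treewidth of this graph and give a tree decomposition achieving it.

Treewidth 2.
One optimal decomposition is:
Bags: B1 = {0, 3, 4}  B2 = {1, 3, 4}  B3 = {2, 3, 4}
Tree: B1–B2, B2–B3

Every bag has size at most 3, so the width is 3 − 1 = 2 and tw(G) ≤ 2. For the lower bound, G contains the cycle 0–4–1–3–0, so G is not a forest; only forests have treewidth ≤ 1, hence tw(G) ≥ 2. Hence tw(G) = 2 exactly.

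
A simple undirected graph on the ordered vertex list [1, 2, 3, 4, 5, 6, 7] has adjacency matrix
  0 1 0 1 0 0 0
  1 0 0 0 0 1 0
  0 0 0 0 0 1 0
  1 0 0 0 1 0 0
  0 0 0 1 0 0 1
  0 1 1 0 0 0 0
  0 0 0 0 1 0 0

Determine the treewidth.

A width-1 tree decomposition is:
Bags: B1 = {3, 6}  B2 = {2, 6}  B3 = {1, 2}  B4 = {1, 4}  B5 = {4, 5}  B6 = {5, 7}
Tree: B1–B2, B2–B3, B3–B4, B4–B5, B5–B6
Each bag holds 2 vertices, so the decomposition has width 1, which upper-bounds the treewidth. Any graph with an edge has treewidth ≥ 1, and G has the edge 3–6. Combining the bounds, tw(G) = 1.

1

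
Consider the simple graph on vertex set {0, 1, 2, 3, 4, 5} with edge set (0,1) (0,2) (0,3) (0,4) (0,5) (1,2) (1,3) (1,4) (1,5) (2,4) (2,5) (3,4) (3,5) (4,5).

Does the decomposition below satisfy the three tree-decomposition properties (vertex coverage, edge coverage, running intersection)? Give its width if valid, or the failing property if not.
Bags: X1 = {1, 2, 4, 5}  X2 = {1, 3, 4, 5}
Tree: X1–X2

No — vertex 0 appears in no bag.

A tree decomposition must satisfy three properties: every vertex lies in some bag; for every edge, both endpoints lie together in some bag; and for every vertex, the bags containing it form a connected subtree. Here vertex 0 appears in no bag, so the decomposition is invalid.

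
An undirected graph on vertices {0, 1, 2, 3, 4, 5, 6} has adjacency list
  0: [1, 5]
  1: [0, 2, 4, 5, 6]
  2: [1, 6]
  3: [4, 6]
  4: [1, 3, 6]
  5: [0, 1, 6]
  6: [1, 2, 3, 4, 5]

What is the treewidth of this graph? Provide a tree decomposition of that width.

The largest bag has 3 vertices, giving width 2; this decomposition certifies tw(G) ≤ 2. On the other hand G contains the 3-clique {0, 1, 5}. A clique must lie in a single bag of any decomposition, so no decomposition can have width below 2. Therefore the treewidth is 2.

Treewidth 2.
One optimal decomposition is:
Bags: B1 = {1, 4, 6}  B2 = {1, 2, 6}  B3 = {3, 4, 6}  B4 = {1, 5, 6}  B5 = {0, 1, 5}
Tree: B1–B2, B1–B3, B1–B4, B4–B5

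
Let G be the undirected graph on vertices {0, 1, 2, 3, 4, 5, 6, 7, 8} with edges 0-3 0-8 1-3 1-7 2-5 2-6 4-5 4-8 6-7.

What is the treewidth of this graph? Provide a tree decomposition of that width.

The largest bag has 3 vertices, giving width 2; this decomposition certifies tw(G) ≤ 2. Since 5–2–6–7–1–3–0–8–4–5 is a cycle in G, G is not acyclic. Forests are exactly the graphs of treewidth ≤ 1, so tw(G) ≥ 2. Combining the bounds, tw(G) = 2.

Treewidth 2.
Bags: B1 = {2, 5, 6}  B2 = {5, 6, 7}  B3 = {1, 5, 7}  B4 = {1, 3, 5}  B5 = {0, 3, 5}  B6 = {0, 5, 8}  B7 = {4, 5, 8}
Tree: B1–B2, B2–B3, B3–B4, B4–B5, B5–B6, B6–B7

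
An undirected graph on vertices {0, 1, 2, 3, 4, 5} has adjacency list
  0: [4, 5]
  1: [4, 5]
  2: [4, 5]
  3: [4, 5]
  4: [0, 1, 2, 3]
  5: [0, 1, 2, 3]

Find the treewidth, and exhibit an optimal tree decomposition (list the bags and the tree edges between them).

Every bag has size at most 3, so the width is 3 − 1 = 2 and tw(G) ≤ 2. Since 0–5–2–4–0 is a cycle in G, G is not acyclic. Forests are exactly the graphs of treewidth ≤ 1, so tw(G) ≥ 2. Combining the bounds, tw(G) = 2.

Treewidth 2.
One such decomposition:
Bags: B1 = {0, 4, 5}  B2 = {2, 4, 5}  B3 = {3, 4, 5}  B4 = {1, 4, 5}
Tree: B1–B2, B2–B3, B3–B4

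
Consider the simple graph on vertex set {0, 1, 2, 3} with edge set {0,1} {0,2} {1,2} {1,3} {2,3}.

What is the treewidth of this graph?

2

A width-2 tree decomposition is:
Bags: B1 = {1, 2, 3}  B2 = {0, 1, 2}
Tree: B1–B2
The largest bag has 3 vertices, giving width 2; this decomposition certifies tw(G) ≤ 2. On the other hand G contains the 3-clique {0, 1, 2}. A clique must lie in a single bag of any decomposition, so no decomposition can have width below 2. The upper and lower bounds meet at 2, so that is the treewidth.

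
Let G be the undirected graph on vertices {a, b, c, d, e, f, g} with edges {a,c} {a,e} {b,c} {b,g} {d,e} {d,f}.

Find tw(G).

1

A width-1 tree decomposition is:
Bags: B1 = {b, g}  B2 = {b, c}  B3 = {a, c}  B4 = {a, e}  B5 = {d, e}  B6 = {d, f}
Tree: B1–B2, B2–B3, B3–B4, B4–B5, B5–B6
Each bag holds 2 vertices, so the decomposition has width 1, which upper-bounds the treewidth. G has an edge, so its treewidth is at least 1. Combining the bounds, tw(G) = 1.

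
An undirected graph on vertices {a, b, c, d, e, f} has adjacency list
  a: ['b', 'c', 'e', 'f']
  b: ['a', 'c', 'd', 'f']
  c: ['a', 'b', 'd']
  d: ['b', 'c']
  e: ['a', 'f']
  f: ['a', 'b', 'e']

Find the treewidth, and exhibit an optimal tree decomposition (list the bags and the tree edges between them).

Treewidth 2.
One such decomposition:
Bags: B1 = {a, b, c}  B2 = {b, c, d}  B3 = {a, b, f}  B4 = {a, e, f}
Tree: B1–B2, B1–B3, B3–B4

Every bag has size at most 3, so the width is 3 − 1 = 2 and tw(G) ≤ 2. For the lower bound, the 3 vertices {b, c, d} are pairwise adjacent, and any tree decomposition puts a clique entirely inside one bag — forcing width ≥ 2. The upper and lower bounds meet at 2, so that is the treewidth.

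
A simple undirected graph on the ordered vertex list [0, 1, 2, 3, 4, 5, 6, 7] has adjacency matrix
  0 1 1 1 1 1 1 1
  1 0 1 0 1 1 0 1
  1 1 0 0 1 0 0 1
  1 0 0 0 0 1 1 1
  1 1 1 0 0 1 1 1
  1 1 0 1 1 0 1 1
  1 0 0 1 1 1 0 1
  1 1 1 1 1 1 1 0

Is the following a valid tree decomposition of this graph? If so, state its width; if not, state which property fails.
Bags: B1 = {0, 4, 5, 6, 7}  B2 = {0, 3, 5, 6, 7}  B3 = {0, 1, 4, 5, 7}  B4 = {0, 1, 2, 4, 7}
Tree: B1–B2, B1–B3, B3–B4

Yes; width 4.

Vertex coverage: the bags together contain {0, 1, 2, 3, 4, 5, 6, 7}, the full vertex set. Edge coverage: each edge of G has both endpoints in at least one bag. Running intersection: for every vertex, the bags containing it form a connected subtree. All three properties hold, so this is a valid tree decomposition of width max|bag| − 1 = 4, and hence tw(G) ≤ 4.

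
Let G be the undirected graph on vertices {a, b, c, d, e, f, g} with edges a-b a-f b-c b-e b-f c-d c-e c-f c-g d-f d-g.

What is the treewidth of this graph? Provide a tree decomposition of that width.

Treewidth 2.
One such decomposition:
Bags: B1 = {a, b, f}  B2 = {b, c, f}  B3 = {c, d, f}  B4 = {c, d, g}  B5 = {b, c, e}
Tree: B1–B2, B2–B3, B3–B4, B2–B5

Every bag has size at most 3, so the width is 3 − 1 = 2 and tw(G) ≤ 2. For the lower bound, the 3 vertices {c, d, g} are pairwise adjacent, and any tree decomposition puts a clique entirely inside one bag — forcing width ≥ 2. The upper and lower bounds meet at 2, so that is the treewidth.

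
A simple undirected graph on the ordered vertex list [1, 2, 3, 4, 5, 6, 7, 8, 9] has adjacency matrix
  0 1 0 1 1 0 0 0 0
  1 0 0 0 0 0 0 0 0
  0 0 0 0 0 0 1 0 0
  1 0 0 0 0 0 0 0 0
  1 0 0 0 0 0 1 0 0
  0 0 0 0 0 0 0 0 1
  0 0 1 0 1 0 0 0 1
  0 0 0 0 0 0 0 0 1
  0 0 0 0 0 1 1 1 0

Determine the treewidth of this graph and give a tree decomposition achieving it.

Treewidth 1.
One such decomposition:
Bags: B1 = {1, 4}  B2 = {1, 5}  B3 = {5, 7}  B4 = {7, 9}  B5 = {8, 9}  B6 = {6, 9}  B7 = {1, 2}  B8 = {3, 7}
Tree: B1–B2, B2–B3, B3–B4, B4–B5, B4–B6, B1–B7, B3–B8

The largest bag has 2 vertices, giving width 1; this decomposition certifies tw(G) ≤ 1. Any graph with an edge has treewidth ≥ 1, and G has the edge 4–1. Hence tw(G) = 1 exactly.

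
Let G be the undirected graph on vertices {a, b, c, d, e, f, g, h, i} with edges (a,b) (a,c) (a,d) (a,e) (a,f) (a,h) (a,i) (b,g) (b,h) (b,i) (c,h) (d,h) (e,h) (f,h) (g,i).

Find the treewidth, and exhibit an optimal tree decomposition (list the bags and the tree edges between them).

The largest bag has 3 vertices, giving width 2; this decomposition certifies tw(G) ≤ 2. Conversely, {b, g, i} is a clique of size 3, and the vertices of any clique must share a bag in every tree decomposition; so some bag has ≥ 3 vertices and tw(G) ≥ 2. The upper and lower bounds meet at 2, so that is the treewidth.

Treewidth 2.
One such decomposition:
Bags: B1 = {a, b, h}  B2 = {a, d, h}  B3 = {a, b, i}  B4 = {a, c, h}  B5 = {a, e, h}  B6 = {b, g, i}  B7 = {a, f, h}
Tree: B1–B2, B1–B3, B2–B4, B1–B5, B3–B6, B1–B7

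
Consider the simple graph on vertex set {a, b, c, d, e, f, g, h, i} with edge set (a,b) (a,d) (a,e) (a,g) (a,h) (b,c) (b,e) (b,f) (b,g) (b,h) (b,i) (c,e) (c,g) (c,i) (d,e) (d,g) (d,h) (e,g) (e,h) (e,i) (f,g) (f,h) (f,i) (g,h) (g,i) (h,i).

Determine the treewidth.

A width-4 tree decomposition is:
Bags: B1 = {b, e, g, h, i}  B2 = {b, c, e, g, i}  B3 = {a, b, e, g, h}  B4 = {b, f, g, h, i}  B5 = {a, d, e, g, h}
Tree: B1–B2, B1–B3, B1–B4, B3–B5
The largest bag has 5 vertices, giving width 4; this decomposition certifies tw(G) ≤ 4. For the lower bound, the 5 vertices {a, d, e, g, h} are pairwise adjacent, and any tree decomposition puts a clique entirely inside one bag — forcing width ≥ 4. Hence tw(G) = 4 exactly.

4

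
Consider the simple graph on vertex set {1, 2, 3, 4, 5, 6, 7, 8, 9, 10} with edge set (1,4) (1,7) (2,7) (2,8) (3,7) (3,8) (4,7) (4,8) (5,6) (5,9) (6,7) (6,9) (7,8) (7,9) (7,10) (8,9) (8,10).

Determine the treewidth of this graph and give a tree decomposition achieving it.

Every bag has size at most 3, so the width is 3 − 1 = 2 and tw(G) ≤ 2. Conversely, {5, 6, 9} is a clique of size 3, and the vertices of any clique must share a bag in every tree decomposition; so some bag has ≥ 3 vertices and tw(G) ≥ 2. Combining the bounds, tw(G) = 2.

Treewidth 2.
One such decomposition:
Bags: B1 = {4, 7, 8}  B2 = {2, 7, 8}  B3 = {7, 8, 9}  B4 = {1, 4, 7}  B5 = {6, 7, 9}  B6 = {5, 6, 9}  B7 = {3, 7, 8}  B8 = {7, 8, 10}
Tree: B1–B2, B1–B3, B1–B4, B3–B5, B5–B6, B3–B7, B7–B8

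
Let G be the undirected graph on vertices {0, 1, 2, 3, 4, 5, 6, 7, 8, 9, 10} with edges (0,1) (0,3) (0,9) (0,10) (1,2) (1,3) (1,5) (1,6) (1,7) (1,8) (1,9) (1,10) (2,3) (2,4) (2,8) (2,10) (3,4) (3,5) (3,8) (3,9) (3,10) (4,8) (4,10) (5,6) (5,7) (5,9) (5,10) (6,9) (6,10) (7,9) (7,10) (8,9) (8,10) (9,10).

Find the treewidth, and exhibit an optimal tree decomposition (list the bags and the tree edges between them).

Every bag has size at most 5, so the width is 5 − 1 = 4 and tw(G) ≤ 4. For the lower bound, the 5 vertices {0, 1, 3, 9, 10} are pairwise adjacent, and any tree decomposition puts a clique entirely inside one bag — forcing width ≥ 4. Hence tw(G) = 4 exactly.

Treewidth 4.
One optimal decomposition is:
Bags: B1 = {1, 3, 5, 9, 10}  B2 = {1, 5, 7, 9, 10}  B3 = {1, 3, 8, 9, 10}  B4 = {1, 2, 3, 8, 10}  B5 = {1, 5, 6, 9, 10}  B6 = {2, 3, 4, 8, 10}  B7 = {0, 1, 3, 9, 10}
Tree: B1–B2, B1–B3, B3–B4, B2–B5, B4–B6, B1–B7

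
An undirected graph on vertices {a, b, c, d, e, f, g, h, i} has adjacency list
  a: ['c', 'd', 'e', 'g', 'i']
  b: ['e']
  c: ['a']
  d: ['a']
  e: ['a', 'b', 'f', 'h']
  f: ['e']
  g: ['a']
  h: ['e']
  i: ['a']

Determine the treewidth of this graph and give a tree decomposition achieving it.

Each bag holds 2 vertices, so the decomposition has width 1, which upper-bounds the treewidth. Any graph with an edge has treewidth ≥ 1, and G has the edge f–e. Therefore the treewidth is 1.

Treewidth 1.
One such decomposition:
Bags: B1 = {e, f}  B2 = {a, e}  B3 = {a, d}  B4 = {a, g}  B5 = {a, i}  B6 = {a, c}  B7 = {e, h}  B8 = {b, e}
Tree: B1–B2, B2–B3, B3–B4, B3–B5, B4–B6, B2–B7, B7–B8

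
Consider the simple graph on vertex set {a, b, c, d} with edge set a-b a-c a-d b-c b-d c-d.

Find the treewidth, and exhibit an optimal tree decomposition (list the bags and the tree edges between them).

Treewidth 3.
One such decomposition:
Bags: B1 = {a, b, c, d}
Tree: (single bag)

With just one bag of size 4, the width is 4 − 1 = 3, so tw(G) ≤ 3. On the other hand G contains the 4-clique {a, b, c, d}. A clique must lie in a single bag of any decomposition, so no decomposition can have width below 3. Hence tw(G) = 3 exactly.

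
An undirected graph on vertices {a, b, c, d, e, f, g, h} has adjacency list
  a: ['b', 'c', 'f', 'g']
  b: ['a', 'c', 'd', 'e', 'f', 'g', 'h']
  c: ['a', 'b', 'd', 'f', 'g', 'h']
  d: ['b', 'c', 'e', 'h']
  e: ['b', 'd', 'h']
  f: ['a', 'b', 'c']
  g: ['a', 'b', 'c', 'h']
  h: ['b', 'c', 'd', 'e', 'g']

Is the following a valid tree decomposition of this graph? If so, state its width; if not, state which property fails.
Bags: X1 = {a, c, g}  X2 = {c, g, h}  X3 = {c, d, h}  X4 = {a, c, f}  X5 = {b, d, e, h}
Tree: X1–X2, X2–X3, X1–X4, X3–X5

A tree decomposition must satisfy three properties: every vertex lies in some bag; for every edge, both endpoints lie together in some bag; and for every vertex, the bags containing it form a connected subtree. Here edge (b,g) lies in no bag, so the decomposition is invalid.

No — edge (b,g) lies in no bag.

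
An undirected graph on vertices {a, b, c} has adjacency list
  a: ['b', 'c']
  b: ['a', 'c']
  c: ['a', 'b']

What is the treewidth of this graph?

A width-2 tree decomposition is:
Bags: B1 = {a, b, c}
Tree: (single bag)
With just one bag of size 3, the width is 3 − 1 = 2, so tw(G) ≤ 2. On the other hand G contains the 3-clique {a, b, c}. A clique must lie in a single bag of any decomposition, so no decomposition can have width below 2. The upper and lower bounds meet at 2, so that is the treewidth.

2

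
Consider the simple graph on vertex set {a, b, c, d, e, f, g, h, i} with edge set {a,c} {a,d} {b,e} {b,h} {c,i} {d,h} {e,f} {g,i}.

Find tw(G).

A width-1 tree decomposition is:
Bags: B1 = {g, i}  B2 = {c, i}  B3 = {a, c}  B4 = {a, d}  B5 = {d, h}  B6 = {b, h}  B7 = {b, e}  B8 = {e, f}
Tree: B1–B2, B2–B3, B3–B4, B4–B5, B5–B6, B6–B7, B7–B8
The largest bag has 2 vertices, giving width 1; this decomposition certifies tw(G) ≤ 1. G has an edge, so its treewidth is at least 1. The upper and lower bounds meet at 1, so that is the treewidth.

1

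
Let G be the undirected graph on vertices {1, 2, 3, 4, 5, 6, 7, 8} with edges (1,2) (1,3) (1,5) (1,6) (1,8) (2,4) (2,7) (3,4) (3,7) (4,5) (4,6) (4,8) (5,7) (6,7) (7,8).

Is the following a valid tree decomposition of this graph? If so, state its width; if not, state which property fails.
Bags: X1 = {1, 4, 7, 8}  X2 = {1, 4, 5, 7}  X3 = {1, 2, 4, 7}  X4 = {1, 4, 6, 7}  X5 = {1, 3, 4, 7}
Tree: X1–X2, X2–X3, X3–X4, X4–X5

Vertex coverage: the bags together contain {1, 2, 3, 4, 5, 6, 7, 8}, the full vertex set. Edge coverage: each edge of G has both endpoints in at least one bag. Running intersection: for every vertex, the bags containing it form a connected subtree. All three properties hold, so this is a valid tree decomposition of width max|bag| − 1 = 3, and hence tw(G) ≤ 3.

Yes; width 3.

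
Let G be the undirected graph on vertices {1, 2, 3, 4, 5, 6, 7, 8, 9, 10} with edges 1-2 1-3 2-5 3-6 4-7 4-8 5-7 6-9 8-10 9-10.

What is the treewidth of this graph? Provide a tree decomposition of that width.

Treewidth 2.
Bags: B1 = {3, 6, 9}  B2 = {3, 9, 10}  B3 = {3, 8, 10}  B4 = {3, 4, 8}  B5 = {3, 4, 7}  B6 = {3, 5, 7}  B7 = {2, 3, 5}  B8 = {1, 2, 3}
Tree: B1–B2, B2–B3, B3–B4, B4–B5, B5–B6, B6–B7, B7–B8

Each bag holds 3 vertices, so the decomposition has width 2, which upper-bounds the treewidth. Since 3–6–9–10–8–4–7–5–2–1–3 is a cycle in G, G is not acyclic. Forests are exactly the graphs of treewidth ≤ 1, so tw(G) ≥ 2. Hence tw(G) = 2 exactly.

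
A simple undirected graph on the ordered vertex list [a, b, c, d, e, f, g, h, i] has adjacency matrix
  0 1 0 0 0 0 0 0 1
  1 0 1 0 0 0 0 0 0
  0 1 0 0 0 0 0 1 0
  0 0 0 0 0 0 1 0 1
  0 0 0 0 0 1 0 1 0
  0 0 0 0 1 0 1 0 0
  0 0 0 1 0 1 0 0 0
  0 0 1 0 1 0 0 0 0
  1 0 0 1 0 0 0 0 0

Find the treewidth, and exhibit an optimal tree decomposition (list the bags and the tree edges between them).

Treewidth 2.
Bags: B1 = {a, d, i}  B2 = {a, b, d}  B3 = {b, c, d}  B4 = {c, d, h}  B5 = {d, e, h}  B6 = {d, e, f}  B7 = {d, f, g}
Tree: B1–B2, B2–B3, B3–B4, B4–B5, B5–B6, B6–B7

The largest bag has 3 vertices, giving width 2; this decomposition certifies tw(G) ≤ 2. Since d–i–a–b–c–h–e–f–g–d is a cycle in G, G is not acyclic. Forests are exactly the graphs of treewidth ≤ 1, so tw(G) ≥ 2. Therefore the treewidth is 2.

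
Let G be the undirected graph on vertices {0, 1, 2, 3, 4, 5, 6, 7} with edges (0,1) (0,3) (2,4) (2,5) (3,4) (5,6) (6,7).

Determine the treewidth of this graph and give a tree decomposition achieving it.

Every bag has size at most 2, so the width is 2 − 1 = 1 and tw(G) ≤ 1. Since G has at least one edge (e.g. 7–6), it is not an edgeless graph, so tw(G) ≥ 1. Therefore the treewidth is 1.

Treewidth 1.
Bags: B1 = {6, 7}  B2 = {5, 6}  B3 = {2, 5}  B4 = {2, 4}  B5 = {3, 4}  B6 = {0, 3}  B7 = {0, 1}
Tree: B1–B2, B2–B3, B3–B4, B4–B5, B5–B6, B6–B7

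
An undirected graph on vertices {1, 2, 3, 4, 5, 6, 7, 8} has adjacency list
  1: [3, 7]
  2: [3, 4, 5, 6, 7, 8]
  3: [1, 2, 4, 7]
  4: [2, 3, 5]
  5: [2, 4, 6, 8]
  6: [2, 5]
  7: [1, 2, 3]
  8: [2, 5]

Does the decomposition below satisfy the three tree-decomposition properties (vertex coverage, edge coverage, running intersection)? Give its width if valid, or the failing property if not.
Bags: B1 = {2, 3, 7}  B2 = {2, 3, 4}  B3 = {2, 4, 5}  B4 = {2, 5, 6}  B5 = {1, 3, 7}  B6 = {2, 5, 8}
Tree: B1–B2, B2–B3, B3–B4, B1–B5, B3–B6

Yes; width 2.

Checking the three conditions: (i) the bags cover all of {1, 2, 3, 4, 5, 6, 7, 8}; (ii) for each edge, some bag contains both endpoints; (iii) the bags containing any fixed vertex form a subtree. All hold, so the decomposition is valid with width 3 − 1 = 2.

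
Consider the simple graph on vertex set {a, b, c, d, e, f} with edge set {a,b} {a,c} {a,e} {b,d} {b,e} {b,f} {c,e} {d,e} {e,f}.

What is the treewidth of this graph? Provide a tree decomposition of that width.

Treewidth 2.
One optimal decomposition is:
Bags: B1 = {b, e, f}  B2 = {a, b, e}  B3 = {a, c, e}  B4 = {b, d, e}
Tree: B1–B2, B2–B3, B1–B4

Every bag has size at most 3, so the width is 3 − 1 = 2 and tw(G) ≤ 2. Conversely, {a, c, e} is a clique of size 3, and the vertices of any clique must share a bag in every tree decomposition; so some bag has ≥ 3 vertices and tw(G) ≥ 2. Therefore the treewidth is 2.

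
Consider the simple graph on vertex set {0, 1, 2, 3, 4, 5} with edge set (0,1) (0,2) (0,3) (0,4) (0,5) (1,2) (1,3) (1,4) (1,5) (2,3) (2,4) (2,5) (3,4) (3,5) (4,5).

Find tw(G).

5

A width-5 tree decomposition is:
Bags: B1 = {0, 1, 2, 3, 4, 5}
Tree: (single bag)
With just one bag of size 6, the width is 6 − 1 = 5, so tw(G) ≤ 5. On the other hand G contains the 6-clique {0, 1, 2, 3, 4, 5}. A clique must lie in a single bag of any decomposition, so no decomposition can have width below 5. Hence tw(G) = 5 exactly.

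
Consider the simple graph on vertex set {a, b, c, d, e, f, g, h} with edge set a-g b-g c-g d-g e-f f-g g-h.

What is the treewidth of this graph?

1

A width-1 tree decomposition is:
Bags: B1 = {b, g}  B2 = {d, g}  B3 = {f, g}  B4 = {g, h}  B5 = {e, f}  B6 = {c, g}  B7 = {a, g}
Tree: B1–B2, B2–B3, B3–B4, B3–B5, B4–B6, B4–B7
Every bag has size at most 2, so the width is 2 − 1 = 1 and tw(G) ≤ 1. Since G has at least one edge (e.g. b–g), it is not an edgeless graph, so tw(G) ≥ 1. The upper and lower bounds meet at 1, so that is the treewidth.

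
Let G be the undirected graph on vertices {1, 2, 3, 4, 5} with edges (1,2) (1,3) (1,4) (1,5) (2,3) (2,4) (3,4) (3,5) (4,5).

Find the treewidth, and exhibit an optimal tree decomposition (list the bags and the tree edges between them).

The largest bag has 4 vertices, giving width 3; this decomposition certifies tw(G) ≤ 3. For the lower bound, the 4 vertices {1, 2, 3, 4} are pairwise adjacent, and any tree decomposition puts a clique entirely inside one bag — forcing width ≥ 3. Hence tw(G) = 3 exactly.

Treewidth 3.
One optimal decomposition is:
Bags: B1 = {1, 3, 4, 5}  B2 = {1, 2, 3, 4}
Tree: B1–B2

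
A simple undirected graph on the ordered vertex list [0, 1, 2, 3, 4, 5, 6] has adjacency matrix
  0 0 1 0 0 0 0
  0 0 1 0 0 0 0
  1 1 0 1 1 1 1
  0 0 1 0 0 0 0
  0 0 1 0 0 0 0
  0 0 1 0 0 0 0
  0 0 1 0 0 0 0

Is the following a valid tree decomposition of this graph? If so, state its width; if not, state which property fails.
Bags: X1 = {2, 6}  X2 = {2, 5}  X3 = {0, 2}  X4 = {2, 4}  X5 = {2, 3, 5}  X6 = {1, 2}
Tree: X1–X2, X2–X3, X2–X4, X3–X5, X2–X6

A tree decomposition must satisfy three properties: every vertex lies in some bag; for every edge, both endpoints lie together in some bag; and for every vertex, the bags containing it form a connected subtree. Here bags containing vertex 5 are not connected in the tree, so the decomposition is invalid.

No — bags containing vertex 5 are not connected in the tree.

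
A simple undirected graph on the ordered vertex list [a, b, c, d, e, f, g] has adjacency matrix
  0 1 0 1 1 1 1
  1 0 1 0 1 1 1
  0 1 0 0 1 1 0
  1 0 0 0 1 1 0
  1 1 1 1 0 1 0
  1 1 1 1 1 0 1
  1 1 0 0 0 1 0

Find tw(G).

3

A width-3 tree decomposition is:
Bags: B1 = {b, c, e, f}  B2 = {a, b, e, f}  B3 = {a, d, e, f}  B4 = {a, b, f, g}
Tree: B1–B2, B2–B3, B2–B4
The largest bag has 4 vertices, giving width 3; this decomposition certifies tw(G) ≤ 3. For the lower bound, the 4 vertices {a, d, e, f} are pairwise adjacent, and any tree decomposition puts a clique entirely inside one bag — forcing width ≥ 3. Combining the bounds, tw(G) = 3.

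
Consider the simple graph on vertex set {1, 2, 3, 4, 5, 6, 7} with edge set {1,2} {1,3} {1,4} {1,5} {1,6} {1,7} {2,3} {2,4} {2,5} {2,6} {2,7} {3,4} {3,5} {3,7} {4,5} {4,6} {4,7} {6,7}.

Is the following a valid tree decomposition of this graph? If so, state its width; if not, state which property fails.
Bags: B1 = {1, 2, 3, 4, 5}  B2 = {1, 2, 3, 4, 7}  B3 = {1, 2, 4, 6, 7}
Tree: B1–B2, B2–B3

Yes; width 4.

Every vertex of G appears in some bag (union = {1, 2, 3, 4, 5, 6, 7}); every edge is covered by a bag; and for each vertex v the set of bags containing v is connected in the bag tree. The decomposition is therefore valid. The largest bag has 5 vertices, so the width is 4.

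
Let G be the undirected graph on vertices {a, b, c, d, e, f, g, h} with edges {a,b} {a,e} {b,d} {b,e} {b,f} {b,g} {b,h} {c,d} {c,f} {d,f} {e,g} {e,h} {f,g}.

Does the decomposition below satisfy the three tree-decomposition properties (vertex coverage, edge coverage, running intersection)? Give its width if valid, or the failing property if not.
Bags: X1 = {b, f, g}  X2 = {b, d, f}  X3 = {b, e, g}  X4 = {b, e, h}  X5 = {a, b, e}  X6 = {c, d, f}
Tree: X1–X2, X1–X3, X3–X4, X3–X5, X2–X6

Yes; width 2.

Checking the three conditions: (i) the bags cover all of {a, b, c, d, e, f, g, h}; (ii) for each edge, some bag contains both endpoints; (iii) the bags containing any fixed vertex form a subtree. All hold, so the decomposition is valid with width 3 − 1 = 2.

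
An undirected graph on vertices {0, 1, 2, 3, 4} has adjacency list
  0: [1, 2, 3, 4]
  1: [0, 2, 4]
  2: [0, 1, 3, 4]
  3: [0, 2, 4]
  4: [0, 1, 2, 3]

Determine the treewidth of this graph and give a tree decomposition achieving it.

Treewidth 3.
Bags: B1 = {0, 2, 3, 4}  B2 = {0, 1, 2, 4}
Tree: B1–B2

Every bag has size at most 4, so the width is 4 − 1 = 3 and tw(G) ≤ 3. Conversely, {0, 1, 2, 4} is a clique of size 4, and the vertices of any clique must share a bag in every tree decomposition; so some bag has ≥ 4 vertices and tw(G) ≥ 3. Hence tw(G) = 3 exactly.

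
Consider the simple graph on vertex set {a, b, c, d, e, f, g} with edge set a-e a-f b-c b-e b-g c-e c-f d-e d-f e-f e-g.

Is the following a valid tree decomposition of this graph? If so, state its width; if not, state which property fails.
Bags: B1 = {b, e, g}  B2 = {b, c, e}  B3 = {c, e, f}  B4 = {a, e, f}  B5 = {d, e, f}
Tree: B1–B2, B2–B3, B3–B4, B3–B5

Vertex coverage: the bags together contain {a, b, c, d, e, f, g}, the full vertex set. Edge coverage: each edge of G has both endpoints in at least one bag. Running intersection: for every vertex, the bags containing it form a connected subtree. All three properties hold, so this is a valid tree decomposition of width max|bag| − 1 = 2, and hence tw(G) ≤ 2.

Yes; width 2.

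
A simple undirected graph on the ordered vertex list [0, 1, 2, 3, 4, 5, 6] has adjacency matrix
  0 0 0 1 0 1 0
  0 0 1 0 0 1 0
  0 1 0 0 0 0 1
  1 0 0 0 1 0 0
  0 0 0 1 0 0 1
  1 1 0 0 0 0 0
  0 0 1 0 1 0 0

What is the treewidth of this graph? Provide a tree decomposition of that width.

Treewidth 2.
One optimal decomposition is:
Bags: B1 = {0, 1, 5}  B2 = {0, 1, 2}  B3 = {0, 2, 6}  B4 = {0, 4, 6}  B5 = {0, 3, 4}
Tree: B1–B2, B2–B3, B3–B4, B4–B5

The largest bag has 3 vertices, giving width 2; this decomposition certifies tw(G) ≤ 2. The edges 0–5–1–2–6–4–3–0 form a cycle, so G is not a tree and its treewidth is at least 2. Combining the bounds, tw(G) = 2.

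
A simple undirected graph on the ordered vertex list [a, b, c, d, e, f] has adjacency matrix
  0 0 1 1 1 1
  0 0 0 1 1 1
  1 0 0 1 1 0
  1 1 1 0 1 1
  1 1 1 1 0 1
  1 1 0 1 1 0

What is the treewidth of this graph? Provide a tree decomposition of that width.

Treewidth 3.
One optimal decomposition is:
Bags: B1 = {a, c, d, e}  B2 = {a, d, e, f}  B3 = {b, d, e, f}
Tree: B1–B2, B2–B3

Each bag holds 4 vertices, so the decomposition has width 3, which upper-bounds the treewidth. On the other hand G contains the 4-clique {a, c, d, e}. A clique must lie in a single bag of any decomposition, so no decomposition can have width below 3. Hence tw(G) = 3 exactly.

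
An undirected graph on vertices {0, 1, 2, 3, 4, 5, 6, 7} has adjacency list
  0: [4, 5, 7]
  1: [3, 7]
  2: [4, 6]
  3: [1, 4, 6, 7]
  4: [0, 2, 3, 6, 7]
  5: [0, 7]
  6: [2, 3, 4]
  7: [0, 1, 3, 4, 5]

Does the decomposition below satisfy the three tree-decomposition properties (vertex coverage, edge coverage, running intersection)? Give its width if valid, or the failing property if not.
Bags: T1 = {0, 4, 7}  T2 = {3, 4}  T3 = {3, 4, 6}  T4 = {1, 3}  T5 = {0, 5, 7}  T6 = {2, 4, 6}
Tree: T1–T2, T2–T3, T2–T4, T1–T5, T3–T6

No — edge (7,3) lies in no bag.

A tree decomposition must satisfy three properties: every vertex lies in some bag; for every edge, both endpoints lie together in some bag; and for every vertex, the bags containing it form a connected subtree. Here edge (7,3) lies in no bag, so the decomposition is invalid.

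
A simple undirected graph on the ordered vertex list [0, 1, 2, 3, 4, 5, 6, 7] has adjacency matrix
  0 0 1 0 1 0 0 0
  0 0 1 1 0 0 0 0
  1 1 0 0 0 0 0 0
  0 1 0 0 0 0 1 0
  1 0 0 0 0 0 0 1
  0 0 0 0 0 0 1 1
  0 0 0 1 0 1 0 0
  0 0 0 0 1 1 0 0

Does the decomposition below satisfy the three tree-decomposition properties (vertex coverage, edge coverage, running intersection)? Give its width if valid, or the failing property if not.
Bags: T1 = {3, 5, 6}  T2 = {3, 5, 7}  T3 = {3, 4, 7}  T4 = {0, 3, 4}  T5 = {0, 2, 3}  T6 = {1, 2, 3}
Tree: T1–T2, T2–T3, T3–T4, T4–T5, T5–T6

Every vertex of G appears in some bag (union = {0, 1, 2, 3, 4, 5, 6, 7}); every edge is covered by a bag; and for each vertex v the set of bags containing v is connected in the bag tree. The decomposition is therefore valid. The largest bag has 3 vertices, so the width is 2.

Yes; width 2.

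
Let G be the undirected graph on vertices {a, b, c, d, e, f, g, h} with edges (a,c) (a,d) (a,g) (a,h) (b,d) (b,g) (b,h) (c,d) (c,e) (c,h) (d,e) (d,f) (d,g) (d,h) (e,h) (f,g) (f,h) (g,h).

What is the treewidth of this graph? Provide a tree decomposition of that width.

The largest bag has 4 vertices, giving width 3; this decomposition certifies tw(G) ≤ 3. For the lower bound, the 4 vertices {d, f, g, h} are pairwise adjacent, and any tree decomposition puts a clique entirely inside one bag — forcing width ≥ 3. Hence tw(G) = 3 exactly.

Treewidth 3.
One optimal decomposition is:
Bags: B1 = {a, c, d, h}  B2 = {a, d, g, h}  B3 = {c, d, e, h}  B4 = {b, d, g, h}  B5 = {d, f, g, h}
Tree: B1–B2, B1–B3, B2–B4, B4–B5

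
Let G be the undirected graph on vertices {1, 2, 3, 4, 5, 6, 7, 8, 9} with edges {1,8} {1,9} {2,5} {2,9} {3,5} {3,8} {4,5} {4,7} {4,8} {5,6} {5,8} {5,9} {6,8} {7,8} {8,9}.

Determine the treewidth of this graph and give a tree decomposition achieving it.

Treewidth 2.
Bags: B1 = {3, 5, 8}  B2 = {5, 8, 9}  B3 = {4, 5, 8}  B4 = {1, 8, 9}  B5 = {2, 5, 9}  B6 = {5, 6, 8}  B7 = {4, 7, 8}
Tree: B1–B2, B2–B3, B2–B4, B2–B5, B3–B6, B3–B7

Every bag has size at most 3, so the width is 3 − 1 = 2 and tw(G) ≤ 2. For the lower bound, the 3 vertices {1, 8, 9} are pairwise adjacent, and any tree decomposition puts a clique entirely inside one bag — forcing width ≥ 2. The upper and lower bounds meet at 2, so that is the treewidth.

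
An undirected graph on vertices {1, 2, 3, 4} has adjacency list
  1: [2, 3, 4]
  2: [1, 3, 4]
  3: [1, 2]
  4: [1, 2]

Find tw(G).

2

A width-2 tree decomposition is:
Bags: B1 = {1, 2, 3}  B2 = {1, 2, 4}
Tree: B1–B2
The largest bag has 3 vertices, giving width 2; this decomposition certifies tw(G) ≤ 2. On the other hand G contains the 3-clique {1, 2, 3}. A clique must lie in a single bag of any decomposition, so no decomposition can have width below 2. The upper and lower bounds meet at 2, so that is the treewidth.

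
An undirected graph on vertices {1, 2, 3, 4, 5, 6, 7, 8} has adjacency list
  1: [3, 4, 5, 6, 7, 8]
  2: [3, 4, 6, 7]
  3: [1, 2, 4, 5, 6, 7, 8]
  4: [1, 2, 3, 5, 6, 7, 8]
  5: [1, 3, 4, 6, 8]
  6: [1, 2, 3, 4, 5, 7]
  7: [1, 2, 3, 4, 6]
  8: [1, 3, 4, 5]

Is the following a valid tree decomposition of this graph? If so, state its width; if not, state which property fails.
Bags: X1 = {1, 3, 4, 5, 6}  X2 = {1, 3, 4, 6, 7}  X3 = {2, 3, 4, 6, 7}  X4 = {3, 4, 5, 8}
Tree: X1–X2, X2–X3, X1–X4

No — edge (1,8) lies in no bag.

A tree decomposition must satisfy three properties: every vertex lies in some bag; for every edge, both endpoints lie together in some bag; and for every vertex, the bags containing it form a connected subtree. Here edge (1,8) lies in no bag, so the decomposition is invalid.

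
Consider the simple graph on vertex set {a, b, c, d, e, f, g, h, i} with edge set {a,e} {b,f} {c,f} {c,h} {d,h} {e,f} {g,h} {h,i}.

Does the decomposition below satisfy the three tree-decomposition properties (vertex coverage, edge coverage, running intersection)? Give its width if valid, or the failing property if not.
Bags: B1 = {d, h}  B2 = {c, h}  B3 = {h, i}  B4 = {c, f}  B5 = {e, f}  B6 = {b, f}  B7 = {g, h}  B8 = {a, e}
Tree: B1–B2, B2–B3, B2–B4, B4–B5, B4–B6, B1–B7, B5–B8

Checking the three conditions: (i) the bags cover all of {a, b, c, d, e, f, g, h, i}; (ii) for each edge, some bag contains both endpoints; (iii) the bags containing any fixed vertex form a subtree. All hold, so the decomposition is valid with width 2 − 1 = 1.

Yes; width 1.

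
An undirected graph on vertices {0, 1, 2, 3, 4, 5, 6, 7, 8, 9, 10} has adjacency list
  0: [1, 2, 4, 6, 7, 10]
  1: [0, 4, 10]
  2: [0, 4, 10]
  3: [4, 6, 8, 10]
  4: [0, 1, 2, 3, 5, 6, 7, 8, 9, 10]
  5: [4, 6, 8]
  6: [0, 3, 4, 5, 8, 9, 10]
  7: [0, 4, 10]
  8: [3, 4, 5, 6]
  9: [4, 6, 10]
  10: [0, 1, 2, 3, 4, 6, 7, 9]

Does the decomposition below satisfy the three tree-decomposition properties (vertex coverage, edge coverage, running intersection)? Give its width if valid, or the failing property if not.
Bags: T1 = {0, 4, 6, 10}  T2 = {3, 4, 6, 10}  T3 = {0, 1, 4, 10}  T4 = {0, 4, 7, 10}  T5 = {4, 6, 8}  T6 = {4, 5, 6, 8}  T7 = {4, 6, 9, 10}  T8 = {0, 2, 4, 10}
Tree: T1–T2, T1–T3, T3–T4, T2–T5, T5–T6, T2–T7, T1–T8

No — edge (3,8) lies in no bag.

A tree decomposition must satisfy three properties: every vertex lies in some bag; for every edge, both endpoints lie together in some bag; and for every vertex, the bags containing it form a connected subtree. Here edge (3,8) lies in no bag, so the decomposition is invalid.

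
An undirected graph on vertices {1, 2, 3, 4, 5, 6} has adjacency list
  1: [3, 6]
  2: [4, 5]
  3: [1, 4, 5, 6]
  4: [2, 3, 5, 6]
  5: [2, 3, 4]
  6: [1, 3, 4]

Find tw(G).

2

A width-2 tree decomposition is:
Bags: B1 = {3, 4, 5}  B2 = {3, 4, 6}  B3 = {2, 4, 5}  B4 = {1, 3, 6}
Tree: B1–B2, B1–B3, B2–B4
The largest bag has 3 vertices, giving width 2; this decomposition certifies tw(G) ≤ 2. On the other hand G contains the 3-clique {2, 4, 5}. A clique must lie in a single bag of any decomposition, so no decomposition can have width below 2. Therefore the treewidth is 2.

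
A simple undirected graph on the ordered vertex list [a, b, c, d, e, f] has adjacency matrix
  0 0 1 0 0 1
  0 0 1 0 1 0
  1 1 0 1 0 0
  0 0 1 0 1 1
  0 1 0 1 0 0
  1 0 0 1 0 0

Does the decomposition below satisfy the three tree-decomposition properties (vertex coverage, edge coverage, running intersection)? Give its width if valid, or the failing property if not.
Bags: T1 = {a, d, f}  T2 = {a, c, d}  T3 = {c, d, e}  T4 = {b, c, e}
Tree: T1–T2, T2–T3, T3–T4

Checking the three conditions: (i) the bags cover all of {a, b, c, d, e, f}; (ii) for each edge, some bag contains both endpoints; (iii) the bags containing any fixed vertex form a subtree. All hold, so the decomposition is valid with width 3 − 1 = 2.

Yes; width 2.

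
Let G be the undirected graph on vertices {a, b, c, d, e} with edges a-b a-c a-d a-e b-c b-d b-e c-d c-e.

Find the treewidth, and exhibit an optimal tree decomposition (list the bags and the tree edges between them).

Treewidth 3.
One optimal decomposition is:
Bags: B1 = {a, b, c, d}  B2 = {a, b, c, e}
Tree: B1–B2

Every bag has size at most 4, so the width is 4 − 1 = 3 and tw(G) ≤ 3. For the lower bound, the 4 vertices {a, b, c, d} are pairwise adjacent, and any tree decomposition puts a clique entirely inside one bag — forcing width ≥ 3. The upper and lower bounds meet at 3, so that is the treewidth.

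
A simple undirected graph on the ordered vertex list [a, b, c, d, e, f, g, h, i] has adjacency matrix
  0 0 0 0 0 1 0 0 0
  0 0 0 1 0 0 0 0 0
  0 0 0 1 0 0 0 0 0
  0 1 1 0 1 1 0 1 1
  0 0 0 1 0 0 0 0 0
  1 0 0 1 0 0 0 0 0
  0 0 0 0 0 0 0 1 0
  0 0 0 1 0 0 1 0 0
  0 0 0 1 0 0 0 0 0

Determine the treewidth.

A width-1 tree decomposition is:
Bags: B1 = {d, e}  B2 = {b, d}  B3 = {d, i}  B4 = {d, f}  B5 = {c, d}  B6 = {d, h}  B7 = {a, f}  B8 = {g, h}
Tree: B1–B2, B2–B3, B2–B4, B4–B5, B1–B6, B4–B7, B6–B8
The largest bag has 2 vertices, giving width 1; this decomposition certifies tw(G) ≤ 1. G has an edge, so its treewidth is at least 1. Hence tw(G) = 1 exactly.

1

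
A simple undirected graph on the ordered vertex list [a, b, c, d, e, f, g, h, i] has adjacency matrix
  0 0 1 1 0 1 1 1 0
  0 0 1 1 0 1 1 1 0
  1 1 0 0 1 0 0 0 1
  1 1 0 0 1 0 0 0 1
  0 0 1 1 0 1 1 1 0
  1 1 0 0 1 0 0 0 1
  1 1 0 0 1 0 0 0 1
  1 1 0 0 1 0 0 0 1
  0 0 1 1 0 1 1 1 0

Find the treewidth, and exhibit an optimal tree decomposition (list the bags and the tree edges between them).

Treewidth 4.
One optimal decomposition is:
Bags: B1 = {a, b, d, e, i}  B2 = {a, b, e, g, i}  B3 = {a, b, c, e, i}  B4 = {a, b, e, f, i}  B5 = {a, b, e, h, i}
Tree: B1–B2, B2–B3, B3–B4, B4–B5

Every bag has size at most 5, so the width is 5 − 1 = 4 and tw(G) ≤ 4. For the lower bound: the 5 vertex sets {a,d}, {b,g}, {c,e}, {i}, {f} are disjoint, each induces a connected subgraph, and every pair is joined by at least one edge of G. Contracting each set to a single vertex therefore yields K_{5} as a minor, and since treewidth is minor-monotone, tw(G) ≥ tw(K_{5}) = 4. Hence tw(G) = 4 exactly.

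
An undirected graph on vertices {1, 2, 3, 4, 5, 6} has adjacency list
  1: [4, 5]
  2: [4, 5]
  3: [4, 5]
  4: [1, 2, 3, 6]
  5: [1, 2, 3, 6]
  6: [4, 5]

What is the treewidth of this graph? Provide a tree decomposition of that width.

Treewidth 2.
Bags: B1 = {2, 4, 5}  B2 = {4, 5, 6}  B3 = {1, 4, 5}  B4 = {3, 4, 5}
Tree: B1–B2, B2–B3, B3–B4

Each bag holds 3 vertices, so the decomposition has width 2, which upper-bounds the treewidth. The edges 2–4–6–5–2 form a cycle, so G is not a tree and its treewidth is at least 2. Therefore the treewidth is 2.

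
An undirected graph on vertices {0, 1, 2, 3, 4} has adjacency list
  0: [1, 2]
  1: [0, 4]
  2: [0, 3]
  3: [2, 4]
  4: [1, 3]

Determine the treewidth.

2

A width-2 tree decomposition is:
Bags: B1 = {2, 3, 4}  B2 = {0, 2, 4}  B3 = {0, 1, 4}
Tree: B1–B2, B2–B3
Each bag holds 3 vertices, so the decomposition has width 2, which upper-bounds the treewidth. For the lower bound, G contains the cycle 4–3–2–0–1–4, so G is not a forest; only forests have treewidth ≤ 1, hence tw(G) ≥ 2. Therefore the treewidth is 2.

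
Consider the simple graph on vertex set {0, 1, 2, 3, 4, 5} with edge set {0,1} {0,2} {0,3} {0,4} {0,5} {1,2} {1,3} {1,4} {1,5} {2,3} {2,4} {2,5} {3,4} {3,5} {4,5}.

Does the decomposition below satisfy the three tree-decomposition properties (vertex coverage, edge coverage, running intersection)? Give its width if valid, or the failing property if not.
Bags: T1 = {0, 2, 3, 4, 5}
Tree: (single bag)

No — vertex 1 appears in no bag.

A tree decomposition must satisfy three properties: every vertex lies in some bag; for every edge, both endpoints lie together in some bag; and for every vertex, the bags containing it form a connected subtree. Here vertex 1 appears in no bag, so the decomposition is invalid.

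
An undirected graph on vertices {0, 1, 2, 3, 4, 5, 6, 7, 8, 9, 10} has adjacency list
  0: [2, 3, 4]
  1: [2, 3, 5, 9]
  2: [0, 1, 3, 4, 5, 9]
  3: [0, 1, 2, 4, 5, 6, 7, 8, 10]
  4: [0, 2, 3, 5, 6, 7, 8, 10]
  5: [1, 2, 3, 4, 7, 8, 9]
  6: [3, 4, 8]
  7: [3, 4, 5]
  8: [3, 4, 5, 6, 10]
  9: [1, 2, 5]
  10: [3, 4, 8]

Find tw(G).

A width-3 tree decomposition is:
Bags: B1 = {2, 3, 4, 5}  B2 = {1, 2, 3, 5}  B3 = {1, 2, 5, 9}  B4 = {3, 4, 5, 8}  B5 = {0, 2, 3, 4}  B6 = {3, 4, 5, 7}  B7 = {3, 4, 8, 10}  B8 = {3, 4, 6, 8}
Tree: B1–B2, B2–B3, B1–B4, B1–B5, B1–B6, B4–B7, B4–B8
The largest bag has 4 vertices, giving width 3; this decomposition certifies tw(G) ≤ 3. Conversely, {1, 2, 5, 9} is a clique of size 4, and the vertices of any clique must share a bag in every tree decomposition; so some bag has ≥ 4 vertices and tw(G) ≥ 3. Therefore the treewidth is 3.

3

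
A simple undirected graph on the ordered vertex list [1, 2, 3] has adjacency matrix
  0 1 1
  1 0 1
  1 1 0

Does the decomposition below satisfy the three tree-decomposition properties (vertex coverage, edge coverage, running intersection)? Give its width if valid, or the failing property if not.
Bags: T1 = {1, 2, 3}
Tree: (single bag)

Checking the three conditions: (i) the bags cover all of {1, 2, 3}; (ii) for each edge, some bag contains both endpoints; (iii) the bags containing any fixed vertex form a subtree. All hold, so the decomposition is valid with width 3 − 1 = 2.

Yes; width 2.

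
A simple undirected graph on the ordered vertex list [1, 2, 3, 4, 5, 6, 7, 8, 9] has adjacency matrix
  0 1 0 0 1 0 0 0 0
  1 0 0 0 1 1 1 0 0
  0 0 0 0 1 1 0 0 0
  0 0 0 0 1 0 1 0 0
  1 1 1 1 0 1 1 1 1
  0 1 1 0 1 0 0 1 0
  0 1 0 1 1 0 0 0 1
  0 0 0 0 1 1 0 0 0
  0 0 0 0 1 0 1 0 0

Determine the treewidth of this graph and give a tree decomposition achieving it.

Each bag holds 3 vertices, so the decomposition has width 2, which upper-bounds the treewidth. For the lower bound, the 3 vertices {1, 2, 5} are pairwise adjacent, and any tree decomposition puts a clique entirely inside one bag — forcing width ≥ 2. Therefore the treewidth is 2.

Treewidth 2.
One such decomposition:
Bags: B1 = {5, 7, 9}  B2 = {2, 5, 7}  B3 = {2, 5, 6}  B4 = {1, 2, 5}  B5 = {4, 5, 7}  B6 = {5, 6, 8}  B7 = {3, 5, 6}
Tree: B1–B2, B2–B3, B3–B4, B2–B5, B3–B6, B3–B7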